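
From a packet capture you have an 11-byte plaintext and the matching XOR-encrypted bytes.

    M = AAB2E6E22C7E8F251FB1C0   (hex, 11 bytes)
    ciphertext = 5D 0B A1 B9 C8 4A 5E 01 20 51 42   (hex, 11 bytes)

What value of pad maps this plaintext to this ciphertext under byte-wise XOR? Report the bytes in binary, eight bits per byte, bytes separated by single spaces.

Since ciphertext = M ⊕ pad, XORing both sides with M gives pad = M ⊕ ciphertext.
10101010 xor 01011101 = 11110111
10110010 xor 00001011 = 10111001
11100110 xor 10100001 = 01000111
11100010 xor 10111001 = 01011011
00101100 xor 11001000 = 11100100
01111110 xor 01001010 = 00110100
10001111 xor 01011110 = 11010001
00100101 xor 00000001 = 00100100
00011111 xor 00100000 = 00111111
10110001 xor 01010001 = 11100000
11000000 xor 01000010 = 10000010

11110111 10111001 01000111 01011011 11100100 00110100 11010001 00100100 00111111 11100000 10000010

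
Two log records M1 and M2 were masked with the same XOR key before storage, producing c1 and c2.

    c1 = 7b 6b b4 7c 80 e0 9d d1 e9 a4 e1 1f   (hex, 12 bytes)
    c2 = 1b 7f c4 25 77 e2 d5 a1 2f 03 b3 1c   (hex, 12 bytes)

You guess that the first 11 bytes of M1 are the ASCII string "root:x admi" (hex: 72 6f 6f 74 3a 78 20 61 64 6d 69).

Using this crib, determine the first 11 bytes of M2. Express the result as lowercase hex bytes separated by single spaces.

First, c1 ⊕ c2 = (M1 ⊕ K) ⊕ (M2 ⊕ K) = M1 ⊕ M2, so the key drops out. Then M2 = (M1 ⊕ M2) ⊕ M1 over the first 11 bytes.
byte 0: (7b ^ 1b) ^ 72 = 60 ^ 72 = 12
byte 1: (6b ^ 7f) ^ 6f = 14 ^ 6f = 7b
byte 2: (b4 ^ c4) ^ 6f = 70 ^ 6f = 1f
byte 3: (7c ^ 25) ^ 74 = 59 ^ 74 = 2d
byte 4: (80 ^ 77) ^ 3a = f7 ^ 3a = cd
byte 5: (e0 ^ e2) ^ 78 = 02 ^ 78 = 7a
byte 6: (9d ^ d5) ^ 20 = 48 ^ 20 = 68
byte 7: (d1 ^ a1) ^ 61 = 70 ^ 61 = 11
byte 8: (e9 ^ 2f) ^ 64 = c6 ^ 64 = a2
byte 9: (a4 ^ 03) ^ 6d = a7 ^ 6d = ca
byte 10: (e1 ^ b3) ^ 69 = 52 ^ 69 = 3b

12 7b 1f 2d cd 7a 68 11 a2 ca 3b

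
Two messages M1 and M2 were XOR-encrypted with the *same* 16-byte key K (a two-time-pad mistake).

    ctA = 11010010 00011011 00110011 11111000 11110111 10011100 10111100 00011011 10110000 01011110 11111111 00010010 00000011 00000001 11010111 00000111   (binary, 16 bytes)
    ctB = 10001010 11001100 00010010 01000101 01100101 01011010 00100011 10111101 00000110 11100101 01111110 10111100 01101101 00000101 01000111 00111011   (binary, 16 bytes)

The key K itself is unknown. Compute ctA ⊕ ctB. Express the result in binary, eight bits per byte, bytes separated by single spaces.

01011000 11010111 00100001 10111101 10010010 11000110 10011111 10100110 10110110 10111011 10000001 10101110 01101110 00000100 10010000 00111100

ctA ⊕ ctB = (M1 ⊕ K) ⊕ (M2 ⊕ K) = M1 ⊕ M2 — the shared key cancels under XOR.
byte 0: d2 ⊕ 8a = 58
byte 1: 1b ⊕ cc = d7
byte 2: 33 ⊕ 12 = 21
byte 3: f8 ⊕ 45 = bd
byte 4: f7 ⊕ 65 = 92
byte 5: 9c ⊕ 5a = c6
byte 6: bc ⊕ 23 = 9f
byte 7: 1b ⊕ bd = a6
byte 8: b0 ⊕ 06 = b6
byte 9: 5e ⊕ e5 = bb
byte 10: ff ⊕ 7e = 81
byte 11: 12 ⊕ bc = ae
byte 12: 03 ⊕ 6d = 6e
byte 13: 01 ⊕ 05 = 04
byte 14: d7 ⊕ 47 = 90
byte 15: 07 ⊕ 3b = 3c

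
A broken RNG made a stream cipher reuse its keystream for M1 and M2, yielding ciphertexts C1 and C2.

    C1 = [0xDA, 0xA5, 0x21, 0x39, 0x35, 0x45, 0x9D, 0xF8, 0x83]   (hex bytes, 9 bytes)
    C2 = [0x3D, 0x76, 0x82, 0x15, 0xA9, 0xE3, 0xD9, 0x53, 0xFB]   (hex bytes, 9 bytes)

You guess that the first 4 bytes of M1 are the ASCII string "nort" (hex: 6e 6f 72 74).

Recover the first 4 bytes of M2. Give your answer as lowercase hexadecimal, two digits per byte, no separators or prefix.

89bcd158

First, C1 ⊕ C2 = (M1 ⊕ K) ⊕ (M2 ⊕ K) = M1 ⊕ M2, so the key drops out. Then M2 = (M1 ⊕ M2) ⊕ M1 over the first 4 bytes.
byte 0: (da ⊕ 3d) ⊕ 6e = e7 ⊕ 6e = 89
byte 1: (a5 ⊕ 76) ⊕ 6f = d3 ⊕ 6f = bc
byte 2: (21 ⊕ 82) ⊕ 72 = a3 ⊕ 72 = d1
byte 3: (39 ⊕ 15) ⊕ 74 = 2c ⊕ 74 = 58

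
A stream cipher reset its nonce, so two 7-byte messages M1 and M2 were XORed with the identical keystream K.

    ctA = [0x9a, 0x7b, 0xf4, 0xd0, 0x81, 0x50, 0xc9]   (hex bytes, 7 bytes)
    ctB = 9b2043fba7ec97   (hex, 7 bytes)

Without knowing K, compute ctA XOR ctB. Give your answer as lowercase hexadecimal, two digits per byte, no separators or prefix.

ctA ⊕ ctB = (M1 ⊕ K) ⊕ (M2 ⊕ K) = M1 ⊕ M2 — the shared key cancels under XOR.
byte 0: 9a ^ 9b = 01
byte 1: 7b ^ 20 = 5b
byte 2: f4 ^ 43 = b7
byte 3: d0 ^ fb = 2b
byte 4: 81 ^ a7 = 26
byte 5: 50 ^ ec = bc
byte 6: c9 ^ 97 = 5e

015bb72b26bc5e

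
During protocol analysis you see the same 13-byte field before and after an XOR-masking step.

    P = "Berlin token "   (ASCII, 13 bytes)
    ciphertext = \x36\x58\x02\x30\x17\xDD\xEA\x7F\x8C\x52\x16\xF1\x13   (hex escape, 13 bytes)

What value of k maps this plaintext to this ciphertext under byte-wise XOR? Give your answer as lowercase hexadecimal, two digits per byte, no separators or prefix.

Since ciphertext = P ⊕ k, XORing both sides with P gives k = P ⊕ ciphertext.
byte 0: 42 ⊕ 36 = 74
byte 1: 65 ⊕ 58 = 3d
byte 2: 72 ⊕ 02 = 70
byte 3: 6c ⊕ 30 = 5c
byte 4: 69 ⊕ 17 = 7e
byte 5: 6e ⊕ dd = b3
byte 6: 20 ⊕ ea = ca
byte 7: 74 ⊕ 7f = 0b
byte 8: 6f ⊕ 8c = e3
byte 9: 6b ⊕ 52 = 39
byte 10: 65 ⊕ 16 = 73
byte 11: 6e ⊕ f1 = 9f
byte 12: 20 ⊕ 13 = 33

743d705c7eb3ca0be339739f33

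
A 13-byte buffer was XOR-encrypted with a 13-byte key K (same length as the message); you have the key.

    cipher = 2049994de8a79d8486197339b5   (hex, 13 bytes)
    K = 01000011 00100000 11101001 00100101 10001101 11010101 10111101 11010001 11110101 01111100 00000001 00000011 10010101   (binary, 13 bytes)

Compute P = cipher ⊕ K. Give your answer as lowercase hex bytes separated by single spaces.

63 69 70 68 65 72 20 55 73 65 72 3a 20

XOR is its own inverse, so applying the key byte-wise gives the result directly.
byte 0: 20 XOR 43 = 63
byte 1: 49 XOR 20 = 69
byte 2: 99 XOR e9 = 70
byte 3: 4d XOR 25 = 68
byte 4: e8 XOR 8d = 65
byte 5: a7 XOR d5 = 72
byte 6: 9d XOR bd = 20
byte 7: 84 XOR d1 = 55
byte 8: 86 XOR f5 = 73
byte 9: 19 XOR 7c = 65
byte 10: 73 XOR 01 = 72
byte 11: 39 XOR 03 = 3a
byte 12: b5 XOR 95 = 20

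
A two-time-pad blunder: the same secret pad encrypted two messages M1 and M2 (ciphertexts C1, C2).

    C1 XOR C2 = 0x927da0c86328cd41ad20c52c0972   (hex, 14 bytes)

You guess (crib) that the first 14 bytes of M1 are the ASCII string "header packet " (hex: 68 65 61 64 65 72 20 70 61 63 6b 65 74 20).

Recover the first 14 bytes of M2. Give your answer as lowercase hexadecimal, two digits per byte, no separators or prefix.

Since C1 ⊕ C2 = M1 ⊕ M2, XORing with the guessed M1 bytes yields the corresponding M2 bytes: M2 = (C1 ⊕ C2) ⊕ M1.
byte 0: 92 ^ 68 = fa
byte 1: 7d ^ 65 = 18
byte 2: a0 ^ 61 = c1
byte 3: c8 ^ 64 = ac
byte 4: 63 ^ 65 = 06
byte 5: 28 ^ 72 = 5a
byte 6: cd ^ 20 = ed
byte 7: 41 ^ 70 = 31
byte 8: ad ^ 61 = cc
byte 9: 20 ^ 63 = 43
byte 10: c5 ^ 6b = ae
byte 11: 2c ^ 65 = 49
byte 12: 09 ^ 74 = 7d
byte 13: 72 ^ 20 = 52

fa18c1ac065aed31cc43ae497d52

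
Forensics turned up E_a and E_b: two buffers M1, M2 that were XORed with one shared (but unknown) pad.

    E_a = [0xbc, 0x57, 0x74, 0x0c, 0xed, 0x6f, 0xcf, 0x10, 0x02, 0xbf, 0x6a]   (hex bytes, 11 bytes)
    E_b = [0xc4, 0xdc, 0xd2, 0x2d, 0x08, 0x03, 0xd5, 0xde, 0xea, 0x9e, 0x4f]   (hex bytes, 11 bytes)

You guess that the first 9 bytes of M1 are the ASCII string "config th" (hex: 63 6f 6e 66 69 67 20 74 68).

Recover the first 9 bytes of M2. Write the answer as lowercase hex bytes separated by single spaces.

First, E_a ⊕ E_b = (M1 ⊕ K) ⊕ (M2 ⊕ K) = M1 ⊕ M2, so the key drops out. Then M2 = (M1 ⊕ M2) ⊕ M1 over the first 9 bytes.
byte 0: (bc xor c4) xor 63 = 78 xor 63 = 1b
byte 1: (57 xor dc) xor 6f = 8b xor 6f = e4
byte 2: (74 xor d2) xor 6e = a6 xor 6e = c8
byte 3: (0c xor 2d) xor 66 = 21 xor 66 = 47
byte 4: (ed xor 08) xor 69 = e5 xor 69 = 8c
byte 5: (6f xor 03) xor 67 = 6c xor 67 = 0b
byte 6: (cf xor d5) xor 20 = 1a xor 20 = 3a
byte 7: (10 xor de) xor 74 = ce xor 74 = ba
byte 8: (02 xor ea) xor 68 = e8 xor 68 = 80

1b e4 c8 47 8c 0b 3a ba 80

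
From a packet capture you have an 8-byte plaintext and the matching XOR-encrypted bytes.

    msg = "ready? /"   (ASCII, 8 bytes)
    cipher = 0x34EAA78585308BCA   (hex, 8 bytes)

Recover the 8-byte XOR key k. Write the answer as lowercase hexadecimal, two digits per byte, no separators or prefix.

Since cipher = msg ⊕ k, XORing both sides with msg gives k = msg ⊕ cipher.
byte 0: 72 xor 34 = 46
byte 1: 65 xor ea = 8f
byte 2: 61 xor a7 = c6
byte 3: 64 xor 85 = e1
byte 4: 79 xor 85 = fc
byte 5: 3f xor 30 = 0f
byte 6: 20 xor 8b = ab
byte 7: 2f xor ca = e5

468fc6e1fc0fabe5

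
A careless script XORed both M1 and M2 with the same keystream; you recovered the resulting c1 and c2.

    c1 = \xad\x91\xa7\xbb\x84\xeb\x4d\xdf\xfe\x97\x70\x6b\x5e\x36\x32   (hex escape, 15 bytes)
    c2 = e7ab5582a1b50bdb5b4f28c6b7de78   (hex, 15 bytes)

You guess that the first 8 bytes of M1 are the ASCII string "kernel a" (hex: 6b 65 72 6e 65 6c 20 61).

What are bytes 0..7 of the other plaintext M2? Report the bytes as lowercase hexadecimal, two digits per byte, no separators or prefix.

First, c1 ⊕ c2 = (M1 ⊕ K) ⊕ (M2 ⊕ K) = M1 ⊕ M2, so the key drops out. Then M2 = (M1 ⊕ M2) ⊕ M1 over the first 8 bytes.
byte 0: (ad ⊕ e7) ⊕ 6b = 4a ⊕ 6b = 21
byte 1: (91 ⊕ ab) ⊕ 65 = 3a ⊕ 65 = 5f
byte 2: (a7 ⊕ 55) ⊕ 72 = f2 ⊕ 72 = 80
byte 3: (bb ⊕ 82) ⊕ 6e = 39 ⊕ 6e = 57
byte 4: (84 ⊕ a1) ⊕ 65 = 25 ⊕ 65 = 40
byte 5: (eb ⊕ b5) ⊕ 6c = 5e ⊕ 6c = 32
byte 6: (4d ⊕ 0b) ⊕ 20 = 46 ⊕ 20 = 66
byte 7: (df ⊕ db) ⊕ 61 = 04 ⊕ 61 = 65

215f805740326665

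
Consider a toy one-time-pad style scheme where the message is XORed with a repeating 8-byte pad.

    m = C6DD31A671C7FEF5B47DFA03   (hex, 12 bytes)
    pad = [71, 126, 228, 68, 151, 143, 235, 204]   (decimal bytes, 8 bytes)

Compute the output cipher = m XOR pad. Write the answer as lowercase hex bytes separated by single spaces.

The 8-byte key repeats, so the effective keystream is 47 7e e4 44 97 8f eb cc 47 7e e4 44.
byte 0: 198 ^  71 = 129
byte 1: 221 ^ 126 = 163
byte 2:  49 ^ 228 = 213
byte 3: 166 ^  68 = 226
byte 4: 113 ^ 151 = 230
byte 5: 199 ^ 143 =  72
byte 6: 254 ^ 235 =  21
byte 7: 245 ^ 204 =  57
byte 8: 180 ^  71 = 243
byte 9: 125 ^ 126 =   3
byte 10: 250 ^ 228 =  30
byte 11:   3 ^  68 =  71

81 a3 d5 e2 e6 48 15 39 f3 03 1e 47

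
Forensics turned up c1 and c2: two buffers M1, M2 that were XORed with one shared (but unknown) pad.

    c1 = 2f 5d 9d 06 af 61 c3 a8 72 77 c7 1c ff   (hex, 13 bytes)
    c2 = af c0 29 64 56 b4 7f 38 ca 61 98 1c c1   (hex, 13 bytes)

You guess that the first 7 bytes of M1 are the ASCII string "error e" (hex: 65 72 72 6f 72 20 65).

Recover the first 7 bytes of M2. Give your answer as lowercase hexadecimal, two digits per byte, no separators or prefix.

e5efc60d8bf5d9

First, c1 ⊕ c2 = (M1 ⊕ K) ⊕ (M2 ⊕ K) = M1 ⊕ M2, so the key drops out. Then M2 = (M1 ⊕ M2) ⊕ M1 over the first 7 bytes.
byte 0: (2f XOR af) XOR 65 = 80 XOR 65 = e5
byte 1: (5d XOR c0) XOR 72 = 9d XOR 72 = ef
byte 2: (9d XOR 29) XOR 72 = b4 XOR 72 = c6
byte 3: (06 XOR 64) XOR 6f = 62 XOR 6f = 0d
byte 4: (af XOR 56) XOR 72 = f9 XOR 72 = 8b
byte 5: (61 XOR b4) XOR 20 = d5 XOR 20 = f5
byte 6: (c3 XOR 7f) XOR 65 = bc XOR 65 = d9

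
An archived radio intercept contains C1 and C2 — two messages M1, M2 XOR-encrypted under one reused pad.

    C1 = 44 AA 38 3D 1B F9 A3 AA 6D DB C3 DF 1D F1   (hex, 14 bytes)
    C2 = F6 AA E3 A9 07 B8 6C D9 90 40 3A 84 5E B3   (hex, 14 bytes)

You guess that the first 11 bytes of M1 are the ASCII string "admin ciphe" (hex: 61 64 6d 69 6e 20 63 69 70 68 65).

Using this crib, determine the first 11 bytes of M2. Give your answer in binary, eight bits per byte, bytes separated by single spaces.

First, C1 ⊕ C2 = (M1 ⊕ K) ⊕ (M2 ⊕ K) = M1 ⊕ M2, so the key drops out. Then M2 = (M1 ⊕ M2) ⊕ M1 over the first 11 bytes.
byte 0: (44 xor f6) xor 61 = b2 xor 61 = d3
byte 1: (aa xor aa) xor 64 = 00 xor 64 = 64
byte 2: (38 xor e3) xor 6d = db xor 6d = b6
byte 3: (3d xor a9) xor 69 = 94 xor 69 = fd
byte 4: (1b xor 07) xor 6e = 1c xor 6e = 72
byte 5: (f9 xor b8) xor 20 = 41 xor 20 = 61
byte 6: (a3 xor 6c) xor 63 = cf xor 63 = ac
byte 7: (aa xor d9) xor 69 = 73 xor 69 = 1a
byte 8: (6d xor 90) xor 70 = fd xor 70 = 8d
byte 9: (db xor 40) xor 68 = 9b xor 68 = f3
byte 10: (c3 xor 3a) xor 65 = f9 xor 65 = 9c

11010011 01100100 10110110 11111101 01110010 01100001 10101100 00011010 10001101 11110011 10011100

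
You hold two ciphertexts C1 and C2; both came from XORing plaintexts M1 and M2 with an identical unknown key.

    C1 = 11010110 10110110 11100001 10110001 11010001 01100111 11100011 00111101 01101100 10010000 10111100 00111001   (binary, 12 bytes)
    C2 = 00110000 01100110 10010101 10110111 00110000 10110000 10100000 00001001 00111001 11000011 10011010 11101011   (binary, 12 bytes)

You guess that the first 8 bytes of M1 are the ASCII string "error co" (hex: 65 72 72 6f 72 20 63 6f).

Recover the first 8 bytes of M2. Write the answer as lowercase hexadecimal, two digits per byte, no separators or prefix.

First, C1 ⊕ C2 = (M1 ⊕ K) ⊕ (M2 ⊕ K) = M1 ⊕ M2, so the key drops out. Then M2 = (M1 ⊕ M2) ⊕ M1 over the first 8 bytes.
byte 0: (d6 XOR 30) XOR 65 = e6 XOR 65 = 83
byte 1: (b6 XOR 66) XOR 72 = d0 XOR 72 = a2
byte 2: (e1 XOR 95) XOR 72 = 74 XOR 72 = 06
byte 3: (b1 XOR b7) XOR 6f = 06 XOR 6f = 69
byte 4: (d1 XOR 30) XOR 72 = e1 XOR 72 = 93
byte 5: (67 XOR b0) XOR 20 = d7 XOR 20 = f7
byte 6: (e3 XOR a0) XOR 63 = 43 XOR 63 = 20
byte 7: (3d XOR 09) XOR 6f = 34 XOR 6f = 5b

83a2066993f7205b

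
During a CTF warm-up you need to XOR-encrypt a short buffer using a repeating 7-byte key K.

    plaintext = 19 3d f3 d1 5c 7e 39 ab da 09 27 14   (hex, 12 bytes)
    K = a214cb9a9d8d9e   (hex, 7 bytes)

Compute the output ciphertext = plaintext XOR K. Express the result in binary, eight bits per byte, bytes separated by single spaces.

The 7-byte key repeats, so the effective keystream is a2 14 cb 9a 9d 8d 9e a2 14 cb 9a 9d.
byte 0:  25 ^ 162 = 187
byte 1:  61 ^  20 =  41
byte 2: 243 ^ 203 =  56
byte 3: 209 ^ 154 =  75
byte 4:  92 ^ 157 = 193
byte 5: 126 ^ 141 = 243
byte 6:  57 ^ 158 = 167
byte 7: 171 ^ 162 =   9
byte 8: 218 ^  20 = 206
byte 9:   9 ^ 203 = 194
byte 10:  39 ^ 154 = 189
byte 11:  20 ^ 157 = 137

10111011 00101001 00111000 01001011 11000001 11110011 10100111 00001001 11001110 11000010 10111101 10001001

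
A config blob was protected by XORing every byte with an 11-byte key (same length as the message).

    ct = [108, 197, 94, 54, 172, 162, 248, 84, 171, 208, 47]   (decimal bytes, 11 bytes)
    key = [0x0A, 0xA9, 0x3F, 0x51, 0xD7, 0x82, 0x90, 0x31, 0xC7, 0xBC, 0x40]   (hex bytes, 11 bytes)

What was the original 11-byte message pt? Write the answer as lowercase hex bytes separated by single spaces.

byte 0: 6c ^ 0a = 66
byte 1: c5 ^ a9 = 6c
byte 2: 5e ^ 3f = 61
byte 3: 36 ^ 51 = 67
byte 4: ac ^ d7 = 7b
byte 5: a2 ^ 82 = 20
byte 6: f8 ^ 90 = 68
byte 7: 54 ^ 31 = 65
byte 8: ab ^ c7 = 6c
byte 9: d0 ^ bc = 6c
byte 10: 2f ^ 40 = 6f

66 6c 61 67 7b 20 68 65 6c 6c 6f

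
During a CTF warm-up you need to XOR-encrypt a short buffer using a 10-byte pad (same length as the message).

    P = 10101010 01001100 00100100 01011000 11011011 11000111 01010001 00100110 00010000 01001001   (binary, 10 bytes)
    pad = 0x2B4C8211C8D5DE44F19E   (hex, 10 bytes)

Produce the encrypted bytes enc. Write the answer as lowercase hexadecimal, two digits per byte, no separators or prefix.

8100a64913128f62e1d7

XOR is its own inverse, so applying the key byte-wise gives the result directly.
byte 0: 10101010 xor 00101011 = 10000001
byte 1: 01001100 xor 01001100 = 00000000
byte 2: 00100100 xor 10000010 = 10100110
byte 3: 01011000 xor 00010001 = 01001001
byte 4: 11011011 xor 11001000 = 00010011
byte 5: 11000111 xor 11010101 = 00010010
byte 6: 01010001 xor 11011110 = 10001111
byte 7: 00100110 xor 01000100 = 01100010
byte 8: 00010000 xor 11110001 = 11100001
byte 9: 01001001 xor 10011110 = 11010111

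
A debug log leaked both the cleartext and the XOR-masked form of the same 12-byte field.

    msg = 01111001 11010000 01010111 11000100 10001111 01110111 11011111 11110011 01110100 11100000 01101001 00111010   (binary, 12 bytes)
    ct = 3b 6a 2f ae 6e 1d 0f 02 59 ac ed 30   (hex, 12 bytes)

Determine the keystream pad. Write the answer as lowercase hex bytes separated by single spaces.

42 ba 78 6a e1 6a d0 f1 2d 4c 84 0a

Since ct = msg ⊕ pad, XORing both sides with msg gives pad = msg ⊕ ct.
byte 0: 79 XOR 3b = 42
byte 1: d0 XOR 6a = ba
byte 2: 57 XOR 2f = 78
byte 3: c4 XOR ae = 6a
byte 4: 8f XOR 6e = e1
byte 5: 77 XOR 1d = 6a
byte 6: df XOR 0f = d0
byte 7: f3 XOR 02 = f1
byte 8: 74 XOR 59 = 2d
byte 9: e0 XOR ac = 4c
byte 10: 69 XOR ed = 84
byte 11: 3a XOR 30 = 0a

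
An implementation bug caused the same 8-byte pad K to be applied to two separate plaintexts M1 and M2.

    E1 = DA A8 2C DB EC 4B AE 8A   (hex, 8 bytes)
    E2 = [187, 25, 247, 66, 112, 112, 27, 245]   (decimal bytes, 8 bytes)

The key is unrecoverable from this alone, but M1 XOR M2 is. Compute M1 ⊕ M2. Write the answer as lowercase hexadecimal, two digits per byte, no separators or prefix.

61b1db999c3bb57f

E1 ⊕ E2 = (M1 ⊕ K) ⊕ (M2 ⊕ K) = M1 ⊕ M2 — the shared key cancels under XOR.
byte 0: 11011010 XOR 10111011 = 01100001
byte 1: 10101000 XOR 00011001 = 10110001
byte 2: 00101100 XOR 11110111 = 11011011
byte 3: 11011011 XOR 01000010 = 10011001
byte 4: 11101100 XOR 01110000 = 10011100
byte 5: 01001011 XOR 01110000 = 00111011
byte 6: 10101110 XOR 00011011 = 10110101
byte 7: 10001010 XOR 11110101 = 01111111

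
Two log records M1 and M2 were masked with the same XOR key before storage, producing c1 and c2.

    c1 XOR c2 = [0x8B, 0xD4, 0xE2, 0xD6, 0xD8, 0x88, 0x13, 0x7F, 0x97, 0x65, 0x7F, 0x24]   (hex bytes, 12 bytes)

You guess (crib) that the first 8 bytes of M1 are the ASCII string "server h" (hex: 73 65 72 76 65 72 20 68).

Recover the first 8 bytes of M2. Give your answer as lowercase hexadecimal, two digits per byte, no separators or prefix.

f8b190a0bdfa3317

Since c1 ⊕ c2 = M1 ⊕ M2, XORing with the guessed M1 bytes yields the corresponding M2 bytes: M2 = (c1 ⊕ c2) ⊕ M1.
10001011 XOR 01110011 = 11111000
11010100 XOR 01100101 = 10110001
11100010 XOR 01110010 = 10010000
11010110 XOR 01110110 = 10100000
11011000 XOR 01100101 = 10111101
10001000 XOR 01110010 = 11111010
00010011 XOR 00100000 = 00110011
01111111 XOR 01101000 = 00010111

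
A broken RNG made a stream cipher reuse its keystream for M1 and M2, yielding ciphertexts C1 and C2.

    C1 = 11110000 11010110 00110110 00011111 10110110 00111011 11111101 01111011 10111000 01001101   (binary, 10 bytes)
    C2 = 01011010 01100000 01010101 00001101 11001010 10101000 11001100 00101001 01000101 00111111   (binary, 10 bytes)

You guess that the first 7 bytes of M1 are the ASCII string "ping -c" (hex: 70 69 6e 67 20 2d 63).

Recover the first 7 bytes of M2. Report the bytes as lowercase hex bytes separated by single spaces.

da df 0d 75 5c be 52

First, C1 ⊕ C2 = (M1 ⊕ K) ⊕ (M2 ⊕ K) = M1 ⊕ M2, so the key drops out. Then M2 = (M1 ⊕ M2) ⊕ M1 over the first 7 bytes.
byte 0: (f0 ⊕ 5a) ⊕ 70 = aa ⊕ 70 = da
byte 1: (d6 ⊕ 60) ⊕ 69 = b6 ⊕ 69 = df
byte 2: (36 ⊕ 55) ⊕ 6e = 63 ⊕ 6e = 0d
byte 3: (1f ⊕ 0d) ⊕ 67 = 12 ⊕ 67 = 75
byte 4: (b6 ⊕ ca) ⊕ 20 = 7c ⊕ 20 = 5c
byte 5: (3b ⊕ a8) ⊕ 2d = 93 ⊕ 2d = be
byte 6: (fd ⊕ cc) ⊕ 63 = 31 ⊕ 63 = 52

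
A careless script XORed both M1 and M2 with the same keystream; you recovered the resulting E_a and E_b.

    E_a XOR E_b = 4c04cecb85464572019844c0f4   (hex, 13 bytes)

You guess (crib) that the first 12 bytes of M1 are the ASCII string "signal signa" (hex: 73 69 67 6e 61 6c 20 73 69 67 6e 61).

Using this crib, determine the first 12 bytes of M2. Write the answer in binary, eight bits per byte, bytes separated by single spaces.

00111111 01101101 10101001 10100101 11100100 00101010 01100101 00000001 01101000 11111111 00101010 10100001

Since E_a ⊕ E_b = M1 ⊕ M2, XORing with the guessed M1 bytes yields the corresponding M2 bytes: M2 = (E_a ⊕ E_b) ⊕ M1.
4c xor 73 = 3f
04 xor 69 = 6d
ce xor 67 = a9
cb xor 6e = a5
85 xor 61 = e4
46 xor 6c = 2a
45 xor 20 = 65
72 xor 73 = 01
01 xor 69 = 68
98 xor 67 = ff
44 xor 6e = 2a
c0 xor 61 = a1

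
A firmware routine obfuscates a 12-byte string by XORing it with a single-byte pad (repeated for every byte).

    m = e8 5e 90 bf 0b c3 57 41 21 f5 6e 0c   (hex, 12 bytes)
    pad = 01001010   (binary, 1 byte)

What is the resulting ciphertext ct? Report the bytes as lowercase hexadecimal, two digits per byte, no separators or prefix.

a214daf541891d0b6bbf2446

The 1-byte key repeats, so the effective keystream is 4a 4a 4a 4a 4a 4a 4a 4a 4a 4a 4a 4a.
byte 0: e8 xor 4a = a2
byte 1: 5e xor 4a = 14
byte 2: 90 xor 4a = da
byte 3: bf xor 4a = f5
byte 4: 0b xor 4a = 41
byte 5: c3 xor 4a = 89
byte 6: 57 xor 4a = 1d
byte 7: 41 xor 4a = 0b
byte 8: 21 xor 4a = 6b
byte 9: f5 xor 4a = bf
byte 10: 6e xor 4a = 24
byte 11: 0c xor 4a = 46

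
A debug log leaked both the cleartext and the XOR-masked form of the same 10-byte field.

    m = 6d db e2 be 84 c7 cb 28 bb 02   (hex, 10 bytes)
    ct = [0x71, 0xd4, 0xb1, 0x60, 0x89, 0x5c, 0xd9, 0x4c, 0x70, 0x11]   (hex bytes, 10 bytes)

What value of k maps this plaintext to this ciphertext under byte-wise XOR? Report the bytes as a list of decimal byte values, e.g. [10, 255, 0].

[28, 15, 83, 222, 13, 155, 18, 100, 203, 19]

Since ct = m ⊕ k, XORing both sides with m gives k = m ⊕ ct.
109 ^ 113 =  28
219 ^ 212 =  15
226 ^ 177 =  83
190 ^  96 = 222
132 ^ 137 =  13
199 ^  92 = 155
203 ^ 217 =  18
 40 ^  76 = 100
187 ^ 112 = 203
  2 ^  17 =  19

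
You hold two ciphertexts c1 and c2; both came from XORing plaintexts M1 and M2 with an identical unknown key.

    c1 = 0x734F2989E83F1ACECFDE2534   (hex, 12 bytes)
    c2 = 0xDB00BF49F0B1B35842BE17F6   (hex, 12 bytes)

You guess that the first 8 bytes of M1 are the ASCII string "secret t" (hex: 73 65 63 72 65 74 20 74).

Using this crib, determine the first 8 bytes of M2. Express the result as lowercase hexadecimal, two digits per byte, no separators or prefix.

First, c1 ⊕ c2 = (M1 ⊕ K) ⊕ (M2 ⊕ K) = M1 ⊕ M2, so the key drops out. Then M2 = (M1 ⊕ M2) ⊕ M1 over the first 8 bytes.
byte 0: (73 ^ db) ^ 73 = a8 ^ 73 = db
byte 1: (4f ^ 00) ^ 65 = 4f ^ 65 = 2a
byte 2: (29 ^ bf) ^ 63 = 96 ^ 63 = f5
byte 3: (89 ^ 49) ^ 72 = c0 ^ 72 = b2
byte 4: (e8 ^ f0) ^ 65 = 18 ^ 65 = 7d
byte 5: (3f ^ b1) ^ 74 = 8e ^ 74 = fa
byte 6: (1a ^ b3) ^ 20 = a9 ^ 20 = 89
byte 7: (ce ^ 58) ^ 74 = 96 ^ 74 = e2

db2af5b27dfa89e2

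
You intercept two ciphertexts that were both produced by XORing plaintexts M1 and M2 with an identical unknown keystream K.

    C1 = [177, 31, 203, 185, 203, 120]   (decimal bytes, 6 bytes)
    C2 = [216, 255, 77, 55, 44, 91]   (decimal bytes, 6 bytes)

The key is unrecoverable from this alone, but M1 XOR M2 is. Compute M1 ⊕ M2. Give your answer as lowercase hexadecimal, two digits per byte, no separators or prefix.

C1 ⊕ C2 = (M1 ⊕ K) ⊕ (M2 ⊕ K) = M1 ⊕ M2 — the shared key cancels under XOR.
b1 ⊕ d8 = 69
1f ⊕ ff = e0
cb ⊕ 4d = 86
b9 ⊕ 37 = 8e
cb ⊕ 2c = e7
78 ⊕ 5b = 23

69e0868ee723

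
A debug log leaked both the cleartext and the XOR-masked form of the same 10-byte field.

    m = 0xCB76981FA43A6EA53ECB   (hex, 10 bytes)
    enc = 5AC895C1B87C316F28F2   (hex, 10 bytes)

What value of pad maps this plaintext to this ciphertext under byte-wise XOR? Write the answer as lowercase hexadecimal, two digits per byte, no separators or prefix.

Since enc = m ⊕ pad, XORing both sides with m gives pad = m ⊕ enc.
cb XOR 5a = 91
76 XOR c8 = be
98 XOR 95 = 0d
1f XOR c1 = de
a4 XOR b8 = 1c
3a XOR 7c = 46
6e XOR 31 = 5f
a5 XOR 6f = ca
3e XOR 28 = 16
cb XOR f2 = 39

91be0dde1c465fca1639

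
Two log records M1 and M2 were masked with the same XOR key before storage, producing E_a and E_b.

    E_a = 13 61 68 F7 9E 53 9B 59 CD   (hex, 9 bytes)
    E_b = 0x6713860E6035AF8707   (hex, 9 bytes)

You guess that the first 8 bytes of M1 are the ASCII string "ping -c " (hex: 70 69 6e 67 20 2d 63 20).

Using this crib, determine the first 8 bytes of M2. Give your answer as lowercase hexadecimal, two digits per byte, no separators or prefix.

041b809ede4b57fe

First, E_a ⊕ E_b = (M1 ⊕ K) ⊕ (M2 ⊕ K) = M1 ⊕ M2, so the key drops out. Then M2 = (M1 ⊕ M2) ⊕ M1 over the first 8 bytes.
byte 0: (13 ⊕ 67) ⊕ 70 = 74 ⊕ 70 = 04
byte 1: (61 ⊕ 13) ⊕ 69 = 72 ⊕ 69 = 1b
byte 2: (68 ⊕ 86) ⊕ 6e = ee ⊕ 6e = 80
byte 3: (f7 ⊕ 0e) ⊕ 67 = f9 ⊕ 67 = 9e
byte 4: (9e ⊕ 60) ⊕ 20 = fe ⊕ 20 = de
byte 5: (53 ⊕ 35) ⊕ 2d = 66 ⊕ 2d = 4b
byte 6: (9b ⊕ af) ⊕ 63 = 34 ⊕ 63 = 57
byte 7: (59 ⊕ 87) ⊕ 20 = de ⊕ 20 = fe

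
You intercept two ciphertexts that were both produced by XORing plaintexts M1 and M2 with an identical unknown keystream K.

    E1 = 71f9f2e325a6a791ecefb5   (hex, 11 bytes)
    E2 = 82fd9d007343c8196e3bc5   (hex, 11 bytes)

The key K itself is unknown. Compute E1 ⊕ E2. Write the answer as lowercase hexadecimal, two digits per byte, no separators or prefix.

f3046fe356e56f8882d470

E1 ⊕ E2 = (M1 ⊕ K) ⊕ (M2 ⊕ K) = M1 ⊕ M2 — the shared key cancels under XOR.
71 ^ 82 = f3
f9 ^ fd = 04
f2 ^ 9d = 6f
e3 ^ 00 = e3
25 ^ 73 = 56
a6 ^ 43 = e5
a7 ^ c8 = 6f
91 ^ 19 = 88
ec ^ 6e = 82
ef ^ 3b = d4
b5 ^ c5 = 70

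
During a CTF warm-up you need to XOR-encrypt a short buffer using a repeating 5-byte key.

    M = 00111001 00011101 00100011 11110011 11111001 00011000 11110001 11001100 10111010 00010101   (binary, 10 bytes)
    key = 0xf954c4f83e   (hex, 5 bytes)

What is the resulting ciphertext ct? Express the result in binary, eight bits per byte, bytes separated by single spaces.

The 5-byte key repeats, so the effective keystream is f9 54 c4 f8 3e f9 54 c4 f8 3e.
byte 0:  57 xor 249 = 192
byte 1:  29 xor  84 =  73
byte 2:  35 xor 196 = 231
byte 3: 243 xor 248 =  11
byte 4: 249 xor  62 = 199
byte 5:  24 xor 249 = 225
byte 6: 241 xor  84 = 165
byte 7: 204 xor 196 =   8
byte 8: 186 xor 248 =  66
byte 9:  21 xor  62 =  43

11000000 01001001 11100111 00001011 11000111 11100001 10100101 00001000 01000010 00101011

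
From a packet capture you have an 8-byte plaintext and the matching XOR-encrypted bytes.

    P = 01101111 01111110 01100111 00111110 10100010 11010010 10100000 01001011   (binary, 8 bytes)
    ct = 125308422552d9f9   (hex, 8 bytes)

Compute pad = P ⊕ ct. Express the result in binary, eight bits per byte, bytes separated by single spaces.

Since ct = P ⊕ pad, XORing both sides with P gives pad = P ⊕ ct.
byte 0: 6f ^ 12 = 7d
byte 1: 7e ^ 53 = 2d
byte 2: 67 ^ 08 = 6f
byte 3: 3e ^ 42 = 7c
byte 4: a2 ^ 25 = 87
byte 5: d2 ^ 52 = 80
byte 6: a0 ^ d9 = 79
byte 7: 4b ^ f9 = b2

01111101 00101101 01101111 01111100 10000111 10000000 01111001 10110010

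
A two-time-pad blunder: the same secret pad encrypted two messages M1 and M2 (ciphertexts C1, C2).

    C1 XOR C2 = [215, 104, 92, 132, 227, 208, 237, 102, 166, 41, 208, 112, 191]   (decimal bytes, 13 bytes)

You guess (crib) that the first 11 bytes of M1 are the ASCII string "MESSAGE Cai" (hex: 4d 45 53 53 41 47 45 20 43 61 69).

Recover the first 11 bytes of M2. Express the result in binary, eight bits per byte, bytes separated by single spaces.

10011010 00101101 00001111 11010111 10100010 10010111 10101000 01000110 11100101 01001000 10111001

Since C1 ⊕ C2 = M1 ⊕ M2, XORing with the guessed M1 bytes yields the corresponding M2 bytes: M2 = (C1 ⊕ C2) ⊕ M1.
byte 0: d7 ^ 4d = 9a
byte 1: 68 ^ 45 = 2d
byte 2: 5c ^ 53 = 0f
byte 3: 84 ^ 53 = d7
byte 4: e3 ^ 41 = a2
byte 5: d0 ^ 47 = 97
byte 6: ed ^ 45 = a8
byte 7: 66 ^ 20 = 46
byte 8: a6 ^ 43 = e5
byte 9: 29 ^ 61 = 48
byte 10: d0 ^ 69 = b9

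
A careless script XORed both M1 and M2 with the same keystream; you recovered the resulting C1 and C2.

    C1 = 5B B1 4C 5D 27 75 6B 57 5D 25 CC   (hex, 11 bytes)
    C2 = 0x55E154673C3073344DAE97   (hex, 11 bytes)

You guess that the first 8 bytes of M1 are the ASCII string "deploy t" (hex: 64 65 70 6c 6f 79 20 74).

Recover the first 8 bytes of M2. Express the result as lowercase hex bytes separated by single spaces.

First, C1 ⊕ C2 = (M1 ⊕ K) ⊕ (M2 ⊕ K) = M1 ⊕ M2, so the key drops out. Then M2 = (M1 ⊕ M2) ⊕ M1 over the first 8 bytes.
byte 0: (5b ^ 55) ^ 64 = 0e ^ 64 = 6a
byte 1: (b1 ^ e1) ^ 65 = 50 ^ 65 = 35
byte 2: (4c ^ 54) ^ 70 = 18 ^ 70 = 68
byte 3: (5d ^ 67) ^ 6c = 3a ^ 6c = 56
byte 4: (27 ^ 3c) ^ 6f = 1b ^ 6f = 74
byte 5: (75 ^ 30) ^ 79 = 45 ^ 79 = 3c
byte 6: (6b ^ 73) ^ 20 = 18 ^ 20 = 38
byte 7: (57 ^ 34) ^ 74 = 63 ^ 74 = 17

6a 35 68 56 74 3c 38 17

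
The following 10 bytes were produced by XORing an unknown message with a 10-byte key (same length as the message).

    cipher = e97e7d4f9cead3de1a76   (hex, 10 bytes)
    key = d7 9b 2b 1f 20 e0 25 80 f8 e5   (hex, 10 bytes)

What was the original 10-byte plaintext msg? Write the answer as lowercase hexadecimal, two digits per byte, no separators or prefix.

byte 0: 233 XOR 215 =  62
byte 1: 126 XOR 155 = 229
byte 2: 125 XOR  43 =  86
byte 3:  79 XOR  31 =  80
byte 4: 156 XOR  32 = 188
byte 5: 234 XOR 224 =  10
byte 6: 211 XOR  37 = 246
byte 7: 222 XOR 128 =  94
byte 8:  26 XOR 248 = 226
byte 9: 118 XOR 229 = 147

3ee55650bc0af65ee293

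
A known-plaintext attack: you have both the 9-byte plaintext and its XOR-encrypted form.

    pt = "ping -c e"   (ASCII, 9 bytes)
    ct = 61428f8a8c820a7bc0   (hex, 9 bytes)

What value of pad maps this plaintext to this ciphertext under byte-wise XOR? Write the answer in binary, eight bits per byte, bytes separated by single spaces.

Since ct = pt ⊕ pad, XORing both sides with pt gives pad = pt ⊕ ct.
byte 0: 70 XOR 61 = 11
byte 1: 69 XOR 42 = 2b
byte 2: 6e XOR 8f = e1
byte 3: 67 XOR 8a = ed
byte 4: 20 XOR 8c = ac
byte 5: 2d XOR 82 = af
byte 6: 63 XOR 0a = 69
byte 7: 20 XOR 7b = 5b
byte 8: 65 XOR c0 = a5

00010001 00101011 11100001 11101101 10101100 10101111 01101001 01011011 10100101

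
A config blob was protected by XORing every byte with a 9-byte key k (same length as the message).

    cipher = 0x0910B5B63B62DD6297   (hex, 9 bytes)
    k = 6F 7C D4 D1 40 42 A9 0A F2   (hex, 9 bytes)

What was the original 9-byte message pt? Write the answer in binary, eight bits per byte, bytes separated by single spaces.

01100110 01101100 01100001 01100111 01111011 00100000 01110100 01101000 01100101

XOR is its own inverse, so applying the key byte-wise gives the result directly.
09 xor 6f = 66
10 xor 7c = 6c
b5 xor d4 = 61
b6 xor d1 = 67
3b xor 40 = 7b
62 xor 42 = 20
dd xor a9 = 74
62 xor 0a = 68
97 xor f2 = 65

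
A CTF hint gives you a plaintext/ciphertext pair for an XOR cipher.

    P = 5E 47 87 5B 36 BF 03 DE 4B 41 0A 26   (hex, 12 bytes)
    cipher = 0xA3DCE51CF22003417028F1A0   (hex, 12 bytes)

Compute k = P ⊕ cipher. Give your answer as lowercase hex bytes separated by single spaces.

Since cipher = P ⊕ k, XORing both sides with P gives k = P ⊕ cipher.
5e ⊕ a3 = fd
47 ⊕ dc = 9b
87 ⊕ e5 = 62
5b ⊕ 1c = 47
36 ⊕ f2 = c4
bf ⊕ 20 = 9f
03 ⊕ 03 = 00
de ⊕ 41 = 9f
4b ⊕ 70 = 3b
41 ⊕ 28 = 69
0a ⊕ f1 = fb
26 ⊕ a0 = 86

fd 9b 62 47 c4 9f 00 9f 3b 69 fb 86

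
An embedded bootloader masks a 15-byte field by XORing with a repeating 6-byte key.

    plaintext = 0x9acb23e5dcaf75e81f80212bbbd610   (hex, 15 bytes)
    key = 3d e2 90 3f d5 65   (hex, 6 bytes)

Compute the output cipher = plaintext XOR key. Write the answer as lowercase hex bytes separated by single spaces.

a7 29 b3 da 09 ca 48 0a 8f bf f4 4e 86 34 80

The 6-byte key repeats, so the effective keystream is 3d e2 90 3f d5 65 3d e2 90 3f d5 65 3d e2 90.
byte 0: 9a XOR 3d = a7
byte 1: cb XOR e2 = 29
byte 2: 23 XOR 90 = b3
byte 3: e5 XOR 3f = da
byte 4: dc XOR d5 = 09
byte 5: af XOR 65 = ca
byte 6: 75 XOR 3d = 48
byte 7: e8 XOR e2 = 0a
byte 8: 1f XOR 90 = 8f
byte 9: 80 XOR 3f = bf
byte 10: 21 XOR d5 = f4
byte 11: 2b XOR 65 = 4e
byte 12: bb XOR 3d = 86
byte 13: d6 XOR e2 = 34
byte 14: 10 XOR 90 = 80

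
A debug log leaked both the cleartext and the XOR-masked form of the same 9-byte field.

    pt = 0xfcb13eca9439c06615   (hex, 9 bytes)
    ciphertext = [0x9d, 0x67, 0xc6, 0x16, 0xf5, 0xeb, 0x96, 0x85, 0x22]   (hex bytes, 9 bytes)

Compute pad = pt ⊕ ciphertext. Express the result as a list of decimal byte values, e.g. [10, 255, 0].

Since ciphertext = pt ⊕ pad, XORing both sides with pt gives pad = pt ⊕ ciphertext.
fc ^ 9d = 61
b1 ^ 67 = d6
3e ^ c6 = f8
ca ^ 16 = dc
94 ^ f5 = 61
39 ^ eb = d2
c0 ^ 96 = 56
66 ^ 85 = e3
15 ^ 22 = 37

[97, 214, 248, 220, 97, 210, 86, 227, 55]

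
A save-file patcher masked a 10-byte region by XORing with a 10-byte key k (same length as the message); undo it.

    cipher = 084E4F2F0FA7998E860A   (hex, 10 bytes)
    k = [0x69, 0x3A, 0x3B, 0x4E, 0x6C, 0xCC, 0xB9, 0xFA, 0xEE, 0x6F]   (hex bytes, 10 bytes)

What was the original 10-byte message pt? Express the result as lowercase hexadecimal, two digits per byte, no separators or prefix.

61747461636b20746865

00001000 xor 01101001 = 01100001
01001110 xor 00111010 = 01110100
01001111 xor 00111011 = 01110100
00101111 xor 01001110 = 01100001
00001111 xor 01101100 = 01100011
10100111 xor 11001100 = 01101011
10011001 xor 10111001 = 00100000
10001110 xor 11111010 = 01110100
10000110 xor 11101110 = 01101000
00001010 xor 01101111 = 01100101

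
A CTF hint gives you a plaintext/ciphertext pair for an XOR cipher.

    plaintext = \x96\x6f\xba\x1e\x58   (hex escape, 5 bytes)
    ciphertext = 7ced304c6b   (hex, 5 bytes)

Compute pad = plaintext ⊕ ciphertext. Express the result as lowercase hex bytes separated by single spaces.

ea 82 8a 52 33

Since ciphertext = plaintext ⊕ pad, XORing both sides with plaintext gives pad = plaintext ⊕ ciphertext.
96 XOR 7c = ea
6f XOR ed = 82
ba XOR 30 = 8a
1e XOR 4c = 52
58 XOR 6b = 33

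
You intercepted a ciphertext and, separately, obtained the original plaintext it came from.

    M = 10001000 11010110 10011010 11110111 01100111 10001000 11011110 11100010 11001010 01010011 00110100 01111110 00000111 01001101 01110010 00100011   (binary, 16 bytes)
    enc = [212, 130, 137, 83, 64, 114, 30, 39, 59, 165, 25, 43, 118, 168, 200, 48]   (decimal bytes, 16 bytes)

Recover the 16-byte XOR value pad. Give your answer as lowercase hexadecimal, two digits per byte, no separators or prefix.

Since enc = M ⊕ pad, XORing both sides with M gives pad = M ⊕ enc.
88 XOR d4 = 5c
d6 XOR 82 = 54
9a XOR 89 = 13
f7 XOR 53 = a4
67 XOR 40 = 27
88 XOR 72 = fa
de XOR 1e = c0
e2 XOR 27 = c5
ca XOR 3b = f1
53 XOR a5 = f6
34 XOR 19 = 2d
7e XOR 2b = 55
07 XOR 76 = 71
4d XOR a8 = e5
72 XOR c8 = ba
23 XOR 30 = 13

5c5413a427fac0c5f1f62d5571e5ba13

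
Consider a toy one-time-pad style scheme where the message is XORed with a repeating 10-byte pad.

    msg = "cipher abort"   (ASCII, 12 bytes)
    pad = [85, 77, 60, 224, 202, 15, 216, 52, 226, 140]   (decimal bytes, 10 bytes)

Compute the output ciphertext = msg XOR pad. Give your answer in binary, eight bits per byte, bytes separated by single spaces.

00110110 00100100 01001100 10001000 10101111 01111101 11111000 01010101 10000000 11100011 00100111 00111001

The 10-byte key repeats, so the effective keystream is 55 4d 3c e0 ca 0f d8 34 e2 8c 55 4d.
byte 0: 63 ⊕ 55 = 36
byte 1: 69 ⊕ 4d = 24
byte 2: 70 ⊕ 3c = 4c
byte 3: 68 ⊕ e0 = 88
byte 4: 65 ⊕ ca = af
byte 5: 72 ⊕ 0f = 7d
byte 6: 20 ⊕ d8 = f8
byte 7: 61 ⊕ 34 = 55
byte 8: 62 ⊕ e2 = 80
byte 9: 6f ⊕ 8c = e3
byte 10: 72 ⊕ 55 = 27
byte 11: 74 ⊕ 4d = 39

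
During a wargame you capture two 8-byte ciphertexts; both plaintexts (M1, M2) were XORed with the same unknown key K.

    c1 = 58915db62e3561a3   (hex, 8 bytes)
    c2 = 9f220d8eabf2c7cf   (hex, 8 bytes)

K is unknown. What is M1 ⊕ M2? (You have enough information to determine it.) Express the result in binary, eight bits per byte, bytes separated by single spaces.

c1 ⊕ c2 = (M1 ⊕ K) ⊕ (M2 ⊕ K) = M1 ⊕ M2 — the shared key cancels under XOR.
01011000 xor 10011111 = 11000111
10010001 xor 00100010 = 10110011
01011101 xor 00001101 = 01010000
10110110 xor 10001110 = 00111000
00101110 xor 10101011 = 10000101
00110101 xor 11110010 = 11000111
01100001 xor 11000111 = 10100110
10100011 xor 11001111 = 01101100

11000111 10110011 01010000 00111000 10000101 11000111 10100110 01101100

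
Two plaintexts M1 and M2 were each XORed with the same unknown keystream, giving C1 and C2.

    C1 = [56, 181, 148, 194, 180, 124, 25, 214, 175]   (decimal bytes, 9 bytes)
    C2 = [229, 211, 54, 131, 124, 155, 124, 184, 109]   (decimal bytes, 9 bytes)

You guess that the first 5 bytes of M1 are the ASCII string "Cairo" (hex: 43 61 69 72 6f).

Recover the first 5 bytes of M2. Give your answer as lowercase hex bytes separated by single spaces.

9e 07 cb 33 a7

First, C1 ⊕ C2 = (M1 ⊕ K) ⊕ (M2 ⊕ K) = M1 ⊕ M2, so the key drops out. Then M2 = (M1 ⊕ M2) ⊕ M1 over the first 5 bytes.
byte 0: (38 xor e5) xor 43 = dd xor 43 = 9e
byte 1: (b5 xor d3) xor 61 = 66 xor 61 = 07
byte 2: (94 xor 36) xor 69 = a2 xor 69 = cb
byte 3: (c2 xor 83) xor 72 = 41 xor 72 = 33
byte 4: (b4 xor 7c) xor 6f = c8 xor 6f = a7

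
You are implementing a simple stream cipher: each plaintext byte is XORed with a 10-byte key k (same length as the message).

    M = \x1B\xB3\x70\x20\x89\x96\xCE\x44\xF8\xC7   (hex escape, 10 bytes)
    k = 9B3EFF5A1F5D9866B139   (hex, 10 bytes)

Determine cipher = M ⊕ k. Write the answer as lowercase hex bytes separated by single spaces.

byte 0: 1b ^ 9b = 80
byte 1: b3 ^ 3e = 8d
byte 2: 70 ^ ff = 8f
byte 3: 20 ^ 5a = 7a
byte 4: 89 ^ 1f = 96
byte 5: 96 ^ 5d = cb
byte 6: ce ^ 98 = 56
byte 7: 44 ^ 66 = 22
byte 8: f8 ^ b1 = 49
byte 9: c7 ^ 39 = fe

80 8d 8f 7a 96 cb 56 22 49 fe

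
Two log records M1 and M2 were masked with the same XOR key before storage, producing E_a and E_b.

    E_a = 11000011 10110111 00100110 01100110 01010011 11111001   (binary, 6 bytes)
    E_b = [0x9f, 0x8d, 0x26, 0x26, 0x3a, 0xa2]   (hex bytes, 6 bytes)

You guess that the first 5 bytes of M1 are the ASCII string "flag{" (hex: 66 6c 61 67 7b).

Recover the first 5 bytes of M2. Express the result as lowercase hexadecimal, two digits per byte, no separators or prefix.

3a56612712

First, E_a ⊕ E_b = (M1 ⊕ K) ⊕ (M2 ⊕ K) = M1 ⊕ M2, so the key drops out. Then M2 = (M1 ⊕ M2) ⊕ M1 over the first 5 bytes.
byte 0: (c3 ⊕ 9f) ⊕ 66 = 5c ⊕ 66 = 3a
byte 1: (b7 ⊕ 8d) ⊕ 6c = 3a ⊕ 6c = 56
byte 2: (26 ⊕ 26) ⊕ 61 = 00 ⊕ 61 = 61
byte 3: (66 ⊕ 26) ⊕ 67 = 40 ⊕ 67 = 27
byte 4: (53 ⊕ 3a) ⊕ 7b = 69 ⊕ 7b = 12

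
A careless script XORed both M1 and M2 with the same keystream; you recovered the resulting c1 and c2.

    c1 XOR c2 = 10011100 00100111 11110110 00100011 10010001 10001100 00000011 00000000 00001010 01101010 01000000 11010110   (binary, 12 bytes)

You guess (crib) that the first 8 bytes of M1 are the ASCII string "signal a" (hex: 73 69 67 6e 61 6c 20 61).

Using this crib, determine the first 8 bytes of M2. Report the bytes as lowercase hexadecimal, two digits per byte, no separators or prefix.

ef4e914df0e02361

Since c1 ⊕ c2 = M1 ⊕ M2, XORing with the guessed M1 bytes yields the corresponding M2 bytes: M2 = (c1 ⊕ c2) ⊕ M1.
9c xor 73 = ef
27 xor 69 = 4e
f6 xor 67 = 91
23 xor 6e = 4d
91 xor 61 = f0
8c xor 6c = e0
03 xor 20 = 23
00 xor 61 = 61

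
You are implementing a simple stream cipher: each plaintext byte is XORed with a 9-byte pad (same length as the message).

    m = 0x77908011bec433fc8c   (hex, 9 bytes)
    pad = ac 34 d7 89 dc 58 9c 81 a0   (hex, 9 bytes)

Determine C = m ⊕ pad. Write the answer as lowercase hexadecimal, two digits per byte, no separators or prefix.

dba45798629caf7d2c

byte 0: 77 ^ ac = db
byte 1: 90 ^ 34 = a4
byte 2: 80 ^ d7 = 57
byte 3: 11 ^ 89 = 98
byte 4: be ^ dc = 62
byte 5: c4 ^ 58 = 9c
byte 6: 33 ^ 9c = af
byte 7: fc ^ 81 = 7d
byte 8: 8c ^ a0 = 2c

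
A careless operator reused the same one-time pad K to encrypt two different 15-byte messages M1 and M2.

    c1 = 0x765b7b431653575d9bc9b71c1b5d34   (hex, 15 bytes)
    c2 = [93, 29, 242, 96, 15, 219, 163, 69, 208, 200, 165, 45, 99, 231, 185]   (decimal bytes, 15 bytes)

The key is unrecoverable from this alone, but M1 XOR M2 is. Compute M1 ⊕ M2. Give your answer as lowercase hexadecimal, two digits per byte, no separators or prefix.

c1 ⊕ c2 = (M1 ⊕ K) ⊕ (M2 ⊕ K) = M1 ⊕ M2 — the shared key cancels under XOR.
byte 0: 118 ^  93 =  43
byte 1:  91 ^  29 =  70
byte 2: 123 ^ 242 = 137
byte 3:  67 ^  96 =  35
byte 4:  22 ^  15 =  25
byte 5:  83 ^ 219 = 136
byte 6:  87 ^ 163 = 244
byte 7:  93 ^  69 =  24
byte 8: 155 ^ 208 =  75
byte 9: 201 ^ 200 =   1
byte 10: 183 ^ 165 =  18
byte 11:  28 ^  45 =  49
byte 12:  27 ^  99 = 120
byte 13:  93 ^ 231 = 186
byte 14:  52 ^ 185 = 141

2b4689231988f4184b01123178ba8d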